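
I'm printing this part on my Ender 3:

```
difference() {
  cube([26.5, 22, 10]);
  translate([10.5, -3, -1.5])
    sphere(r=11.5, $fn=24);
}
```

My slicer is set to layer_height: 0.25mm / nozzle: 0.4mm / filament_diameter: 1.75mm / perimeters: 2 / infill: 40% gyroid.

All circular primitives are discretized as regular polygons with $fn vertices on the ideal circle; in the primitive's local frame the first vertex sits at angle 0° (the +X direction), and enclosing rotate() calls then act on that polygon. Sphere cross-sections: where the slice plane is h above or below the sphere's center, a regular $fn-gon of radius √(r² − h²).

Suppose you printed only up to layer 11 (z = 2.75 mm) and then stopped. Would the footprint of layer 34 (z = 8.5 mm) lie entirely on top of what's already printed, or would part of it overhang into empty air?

part overhangs

Compare the two slices. At z = 2.75: the 26.5×22 cube contributes its full rectangle (area 583.00 mm²); the r=11.5 sphere at (10.5, -3) contributes a regular 24-gon of circumradius √(11.5²−4.25²) = 10.686 (area = (24/2)·10.686²·sin(360°/24) = 354.65 mm²); After the difference (first − rest): starting from the 26.5×22 cube (583.00 mm²), the r=11.5 sphere at (10.5, -3) partially overlaps it — only the 114.41 mm² overlap (of its 354.65 mm²) is removed, clipping the outline — area = 468.59 mm². At z = 8.5: the 26.5×22 cube contributes its full rectangle (area 583.00 mm²); the sphere at (10.5, -3): section is a regular 24-gon, circumradius = √(r²−h²) = √(11.5²−10²) = 5.679 (area = (24/2)·5.679²·sin(360°/24) = 100.16 mm²); Taking the first minus the rest: starting from the 26.5×22 cube (583.00 mm²), the r=11.5 sphere at (10.5, -3) partially overlaps it — only the 17.86 mm² overlap (of its 100.16 mm²) is removed, clipping the outline — area = 565.14 mm². Checking containment: at z = 8.5 the cross-section extends beyond the z = 2.75 cross-section by about 96.55 mm².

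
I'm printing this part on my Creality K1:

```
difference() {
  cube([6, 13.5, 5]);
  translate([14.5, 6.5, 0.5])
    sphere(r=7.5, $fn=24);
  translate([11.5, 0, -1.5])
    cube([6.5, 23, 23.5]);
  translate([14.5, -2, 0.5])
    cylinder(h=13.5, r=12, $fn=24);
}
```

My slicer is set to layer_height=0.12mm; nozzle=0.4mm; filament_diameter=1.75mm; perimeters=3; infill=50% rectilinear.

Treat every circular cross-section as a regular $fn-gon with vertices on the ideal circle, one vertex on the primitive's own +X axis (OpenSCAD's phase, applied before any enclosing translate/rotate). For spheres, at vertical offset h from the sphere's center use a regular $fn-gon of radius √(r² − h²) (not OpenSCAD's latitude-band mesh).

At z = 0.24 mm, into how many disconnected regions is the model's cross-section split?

1

At z = 0.24 mm: the cube is present — its section is the full 6×13.5 rectangle; the sphere at (14.5, 6.5): section is a regular 24-gon, circumradius = √(r²−h²) = √(7.5²−0.26²) = 7.495; the cube at (11.5, 0) (footprint 6.5×23) is included at this height; the cylinder at (14.5, -2) is absent (z outside [0.5, 14]); After the difference (first − rest): starting from the 6×13.5 cube, the r=7.5 sphere at (14.5, 6.5) misses the remaining region (no effect); the 6.5×23 cube at (11.5, 0) misses the remaining region (no effect) — 1 connected region. The result has 1 disconnected region.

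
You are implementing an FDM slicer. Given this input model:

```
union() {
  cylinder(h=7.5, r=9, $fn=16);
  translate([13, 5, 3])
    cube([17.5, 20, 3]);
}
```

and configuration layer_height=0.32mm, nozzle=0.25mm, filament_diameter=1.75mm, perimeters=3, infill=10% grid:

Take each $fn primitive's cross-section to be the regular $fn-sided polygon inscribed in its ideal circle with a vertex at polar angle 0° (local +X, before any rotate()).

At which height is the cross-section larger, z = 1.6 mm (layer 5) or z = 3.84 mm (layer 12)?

Layer 5 (z = 1.6): the r=9 cylinder gives a regular 16-gon of circumradius 9 (constant along its height) (area = (16/2)·9.000²·sin(360°/16) = 247.98 mm²); the cube at (13, 5) does not reach this height (z outside [3, 6]); Taking the union: only the r=9 cylinder is present, so the union is just that shape — area = 247.98 mm². So its area = 247.98 mm². Layer 12 (z = 3.84): the r=9 cylinder contributes a regular 16-gon of circumradius 9 (area = (16/2)·9.000²·sin(360°/16) = 247.98 mm²); the 17.5×20 cube at (13, 5) contributes its full rectangle (area 350.00 mm²); Merging all regions: the 2 present regions are separate (no shared area or edge), so areas and boundary lengths simply add and each stays a separate island — area = 597.98 mm². So its area = 597.98 mm². Layer 12 is larger (597.98 vs 247.98 mm²).

layer 12 (z = 3.84 mm)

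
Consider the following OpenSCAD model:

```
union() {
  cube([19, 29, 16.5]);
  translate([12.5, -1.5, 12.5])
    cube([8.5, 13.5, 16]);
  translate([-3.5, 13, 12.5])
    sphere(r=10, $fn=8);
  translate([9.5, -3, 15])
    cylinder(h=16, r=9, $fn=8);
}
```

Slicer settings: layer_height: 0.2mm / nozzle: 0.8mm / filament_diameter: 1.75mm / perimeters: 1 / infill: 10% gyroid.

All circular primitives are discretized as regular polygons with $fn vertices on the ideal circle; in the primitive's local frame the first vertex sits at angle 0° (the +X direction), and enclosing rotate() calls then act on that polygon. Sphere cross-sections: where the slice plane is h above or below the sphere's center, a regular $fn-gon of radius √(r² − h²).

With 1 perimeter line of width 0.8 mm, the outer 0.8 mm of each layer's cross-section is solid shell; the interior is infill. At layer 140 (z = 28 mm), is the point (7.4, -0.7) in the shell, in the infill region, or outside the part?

infill

At z = 28 mm: the cube is not intersected at this z (z outside [0, 16.5]); the 8.5×13.5 cube at (12.5, -1.5) contributes its full rectangle; the sphere at (-3.5, 13) does not reach this height (|z−center|=15.500 > r=10); the r=9 cylinder at (9.5, -3) gives a regular 8-gon of circumradius 9 (constant along its height); Taking the union: the regions partially overlap (shared area 23.61 mm²), so overlapping operands fuse into one piece — 1 connected region. Overall, the cross-section is a single solid region. The nearest boundary edge runs (3.14, 3.36)→(9.50, 6.00); distance from the point to it = 5.39 mm. The point is inside the cross-section and 5.39 mm from the nearest boundary — more than the 0.8 mm shell width (1 × 0.8), so it's in the infill interior.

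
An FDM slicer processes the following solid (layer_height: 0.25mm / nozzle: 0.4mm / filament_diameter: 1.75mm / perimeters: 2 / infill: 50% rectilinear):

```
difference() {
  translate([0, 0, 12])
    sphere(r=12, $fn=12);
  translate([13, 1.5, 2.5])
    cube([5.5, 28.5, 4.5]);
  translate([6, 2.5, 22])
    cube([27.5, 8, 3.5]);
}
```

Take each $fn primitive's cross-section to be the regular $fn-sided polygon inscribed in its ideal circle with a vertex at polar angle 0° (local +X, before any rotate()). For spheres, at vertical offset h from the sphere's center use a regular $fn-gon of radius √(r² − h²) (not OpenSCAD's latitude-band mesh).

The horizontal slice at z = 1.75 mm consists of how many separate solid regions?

At z = 1.75 mm: the sphere: section is a regular 12-gon, circumradius = √(r²−h²) = √(12²−10.25²) = 6.240; the cube at (13, 1.5) is absent (z outside [2.5, 7]); the cube at (6, 2.5) is not intersected at this z (z outside [22, 25.5]); Subtracting the remaining from the first: none of the subtracted shapes is present at this height, so the r=12 sphere is unchanged — 1 connected region. The result has 1 disconnected region.

1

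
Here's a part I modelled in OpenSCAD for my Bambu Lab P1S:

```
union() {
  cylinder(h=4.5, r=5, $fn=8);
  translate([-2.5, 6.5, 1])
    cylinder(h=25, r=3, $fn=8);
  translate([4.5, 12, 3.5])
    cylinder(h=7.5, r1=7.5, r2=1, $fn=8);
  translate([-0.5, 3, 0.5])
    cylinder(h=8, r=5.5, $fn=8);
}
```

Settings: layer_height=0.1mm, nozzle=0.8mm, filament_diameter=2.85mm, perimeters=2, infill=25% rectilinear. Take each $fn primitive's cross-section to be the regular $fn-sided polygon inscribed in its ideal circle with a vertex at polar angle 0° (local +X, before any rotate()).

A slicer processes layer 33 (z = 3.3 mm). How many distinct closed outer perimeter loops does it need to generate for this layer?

1

At z = 3.3 mm: the r=5 cylinder gives a regular 8-gon of circumradius 5 (constant along its height); the cylinder at (-2.5, 6.5): section is a regular 8-gon, circumradius r=3; the cone at (4.5, 12) is not intersected at this z (z outside [3.5, 11]); the cylinder at (-0.5, 3): section is a regular 8-gon, circumradius r=5.5; Taking the union: the regions partially overlap (shared area 65.92 mm²), so overlapping operands fuse into one piece — 1 connected region. The result has 1 disconnected region.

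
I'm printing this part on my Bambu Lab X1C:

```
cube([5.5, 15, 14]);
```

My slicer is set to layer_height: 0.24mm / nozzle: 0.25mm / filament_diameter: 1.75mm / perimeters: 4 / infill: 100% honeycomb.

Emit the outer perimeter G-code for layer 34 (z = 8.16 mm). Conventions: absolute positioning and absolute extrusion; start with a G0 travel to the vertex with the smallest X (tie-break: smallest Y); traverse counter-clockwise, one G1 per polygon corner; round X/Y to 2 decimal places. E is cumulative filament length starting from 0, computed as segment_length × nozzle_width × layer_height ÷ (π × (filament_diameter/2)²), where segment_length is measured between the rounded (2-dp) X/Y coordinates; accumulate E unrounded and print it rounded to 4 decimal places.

G0 X0.00 Y0.00 Z8.16
G1 X5.50 Y0.00 E0.1372
G1 X5.50 Y15.00 E0.5114
G1 X0.00 Y15.00 E0.6486
G1 X0.00 Y0.00 E1.0227

At z = 8.16 mm: the 5.5×15 cube contributes its full rectangle. The outline is a single polygon with 4 vertices. Extrusion per mm of travel: 0.25 × 0.24 / (π × 0.875²) = 0.024945. Accumulating E over each segment gives final E = 1.0227.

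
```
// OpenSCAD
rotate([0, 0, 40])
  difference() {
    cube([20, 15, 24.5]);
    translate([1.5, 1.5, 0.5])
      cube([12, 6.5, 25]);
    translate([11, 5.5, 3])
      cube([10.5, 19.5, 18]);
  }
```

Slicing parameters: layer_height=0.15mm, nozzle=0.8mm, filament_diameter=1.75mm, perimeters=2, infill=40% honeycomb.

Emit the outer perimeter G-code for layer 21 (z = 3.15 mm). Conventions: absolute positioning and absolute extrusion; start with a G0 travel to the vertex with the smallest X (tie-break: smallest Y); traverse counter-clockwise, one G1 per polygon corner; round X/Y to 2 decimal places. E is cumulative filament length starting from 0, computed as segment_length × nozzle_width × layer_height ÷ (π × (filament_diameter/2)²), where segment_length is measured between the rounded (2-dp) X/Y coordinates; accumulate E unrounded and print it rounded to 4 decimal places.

G0 X-9.64 Y11.49 Z3.15
G1 X0.00 Y0.00 E0.7483
G1 X15.32 Y12.86 E1.7462
G1 X11.79 Y17.07 E2.0203
G1 X6.81 Y12.89 E2.3447
G1 X9.38 Y9.83 E2.5440
G1 X0.18 Y2.11 E3.1432
G1 X-3.99 Y7.09 E3.4672
G1 X3.28 Y13.20 E3.9410
G1 X-1.22 Y18.56 E4.2902
G1 X-9.64 Y11.49 E4.8387

At z = 3.15 mm: the cube (footprint 20×15) is included at this height; the cube at (1.5, 1.5) is present — its section is the full 12×6.5 rectangle; the 10.5×19.5 cube at (11, 5.5) contributes its full rectangle; After the difference (first − rest): starting from the 20×15 cube, the 12×6.5 cube at (1.5, 1.5) lies wholly inside it (removes its full 78.00 mm² and its 37.00 mm outline becomes a hole wall); the 10.5×19.5 cube at (11, 5.5) partially overlaps it — only the 79.25 mm² overlap (of its 204.75 mm²) is removed, clipping the outline — 1 connected region; (rotated 40° about Z; rotation is an isometry so areas/perimeters/island counts are preserved). The outline is a single polygon with 10 vertices. Extrusion per mm of travel: 0.8 × 0.15 / (π × 0.875²) = 0.049890. Accumulating E over each segment gives final E = 4.8387.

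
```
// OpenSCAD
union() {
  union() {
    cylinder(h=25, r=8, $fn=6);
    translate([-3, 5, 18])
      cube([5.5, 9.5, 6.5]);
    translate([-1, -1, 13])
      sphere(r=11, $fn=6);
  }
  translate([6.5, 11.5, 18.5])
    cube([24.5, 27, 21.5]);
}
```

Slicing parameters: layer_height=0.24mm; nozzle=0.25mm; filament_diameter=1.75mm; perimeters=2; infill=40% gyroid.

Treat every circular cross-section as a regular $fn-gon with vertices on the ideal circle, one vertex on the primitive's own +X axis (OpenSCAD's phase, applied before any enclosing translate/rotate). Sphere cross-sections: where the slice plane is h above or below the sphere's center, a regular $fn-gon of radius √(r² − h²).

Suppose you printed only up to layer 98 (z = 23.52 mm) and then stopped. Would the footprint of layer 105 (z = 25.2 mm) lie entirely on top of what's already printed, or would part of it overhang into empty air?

entirely on top

Compare the two slices. At z = 23.52: the r=8 cylinder contributes a regular 6-gon of circumradius 8 (area = (6/2)·8.000²·sin(360°/6) = 166.28 mm²); the cube at (-3, 5) is present — its section is the full 5.5×9.5 rectangle (area 52.25 mm²); the r=11 sphere at (-1, -1) contributes a regular 6-gon of circumradius √(11²−10.52²) = 3.214 (area = (6/2)·3.214²·sin(360°/6) = 26.84 mm²); Merging all regions: the regions partially overlap — summed areas 245.36 mm² minus the doubly-counted overlap 37.44 mm² gives 207.92 mm² — area = 207.92 mm²; the 24.5×27 cube at (6.5, 11.5) contributes its full rectangle (area 661.50 mm²); Taking the union: the 2 present regions are separate (no shared area or edge), so areas and boundary lengths simply add and each stays a separate island — area = 869.42 mm². At z = 25.2: the cylinder is absent (z outside [0, 25]); the cube at (-3, 5) does not reach this height (z outside [18, 24.5]); the sphere at (-1, -1) is not intersected at this z (|z−center|=12.200 > r=11); Merging all regions: nothing is present at this height; the 24.5×27 cube at (6.5, 11.5) contributes its full rectangle (area 661.50 mm²); Taking the union: only the 24.5×27 cube at (6.5, 11.5) is present, so the union is just that shape — area = 661.50 mm². Checking containment: the cross-section at z = 25.2 is a subset of the cross-section at z = 23.52.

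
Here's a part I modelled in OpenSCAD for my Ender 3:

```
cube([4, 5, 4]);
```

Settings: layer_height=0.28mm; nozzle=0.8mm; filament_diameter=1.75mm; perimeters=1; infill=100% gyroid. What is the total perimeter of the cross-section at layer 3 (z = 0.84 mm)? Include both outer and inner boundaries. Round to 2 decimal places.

At z = 0.84 mm: the cube (footprint 4×5) is included at this height (perimeter 18.00 mm). Overall, the cross-section is a single solid region. Total boundary length (outer) = 18.00 mm.

18.00 mm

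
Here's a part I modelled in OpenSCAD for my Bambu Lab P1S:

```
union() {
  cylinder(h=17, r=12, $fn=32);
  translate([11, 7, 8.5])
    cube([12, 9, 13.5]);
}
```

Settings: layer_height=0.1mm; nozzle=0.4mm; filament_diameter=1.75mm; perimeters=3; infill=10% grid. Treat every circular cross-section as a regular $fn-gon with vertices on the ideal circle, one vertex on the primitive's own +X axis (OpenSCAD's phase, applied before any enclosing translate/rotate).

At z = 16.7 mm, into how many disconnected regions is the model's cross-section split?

2

At z = 16.7 mm: the cylinder: section is a regular 32-gon, circumradius r=12; the 12×9 cube at (11, 7) contributes its full rectangle; Taking the union: the 2 present regions are separate (no shared area or edge), so areas and boundary lengths simply add and each stays a separate island — 2 connected regions. The result has 2 disconnected regions.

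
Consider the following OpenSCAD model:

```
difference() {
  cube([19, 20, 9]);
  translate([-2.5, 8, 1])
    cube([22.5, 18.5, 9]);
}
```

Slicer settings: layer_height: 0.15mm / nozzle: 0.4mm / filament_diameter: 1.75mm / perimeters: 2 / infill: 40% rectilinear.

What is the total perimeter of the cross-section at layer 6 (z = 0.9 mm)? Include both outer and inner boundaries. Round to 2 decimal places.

At z = 0.9 mm: the cube (footprint 19×20) is included at this height (perimeter 78.00 mm); the cube at (-2.5, 8) does not reach this height (z outside [1, 10]); Subtracting the remaining from the first: none of the subtracted shapes is present at this height, so the 19×20 cube is unchanged — boundary = 78.00 mm. Overall, the cross-section is a single solid region. Total boundary length (outer) = 78.00 mm.

78.00 mm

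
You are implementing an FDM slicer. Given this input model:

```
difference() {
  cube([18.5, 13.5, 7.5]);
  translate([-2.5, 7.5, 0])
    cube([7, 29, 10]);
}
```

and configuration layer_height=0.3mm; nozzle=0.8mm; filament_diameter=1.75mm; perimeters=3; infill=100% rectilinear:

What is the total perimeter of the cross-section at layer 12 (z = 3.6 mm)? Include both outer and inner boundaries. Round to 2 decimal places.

At z = 3.6 mm: the cube (footprint 18.5×13.5) is included at this height (perimeter 64.00 mm); the 7×29 cube at (-2.5, 7.5) contributes its full rectangle (perimeter 72.00 mm); After the difference (first − rest): starting from the 18.5×13.5 cube, the 7×29 cube at (-2.5, 7.5) partially overlaps it — only the 27.00 mm² overlap (of its 203.00 mm²) is removed, clipping the outline — boundary = 64.00 mm. Overall, the cross-section is a single solid region. Total boundary length (outer) = 64.00 mm.

64.00 mm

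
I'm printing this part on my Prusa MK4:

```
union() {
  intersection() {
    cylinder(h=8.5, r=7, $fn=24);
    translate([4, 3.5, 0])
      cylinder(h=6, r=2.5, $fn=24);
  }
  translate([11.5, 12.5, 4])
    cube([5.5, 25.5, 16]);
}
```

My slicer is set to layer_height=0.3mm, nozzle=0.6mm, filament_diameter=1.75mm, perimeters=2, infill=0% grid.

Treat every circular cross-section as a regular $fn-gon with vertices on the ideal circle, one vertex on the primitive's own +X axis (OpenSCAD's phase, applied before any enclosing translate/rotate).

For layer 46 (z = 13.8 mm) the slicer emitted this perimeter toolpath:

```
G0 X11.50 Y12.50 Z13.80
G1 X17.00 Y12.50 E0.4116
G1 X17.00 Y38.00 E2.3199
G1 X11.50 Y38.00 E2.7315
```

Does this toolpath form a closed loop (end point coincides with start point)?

Start point (G0): (11.50, 12.50). End point (last G1): the path does not return to the start — open.

no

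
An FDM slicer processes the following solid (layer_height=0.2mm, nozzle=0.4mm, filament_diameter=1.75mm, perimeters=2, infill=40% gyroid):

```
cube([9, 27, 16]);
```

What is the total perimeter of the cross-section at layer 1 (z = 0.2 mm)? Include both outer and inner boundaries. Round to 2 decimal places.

At z = 0.2 mm: the 9×27 cube contributes its full rectangle (perimeter 72.00 mm). Overall, the cross-section is a single solid region. Total boundary length (outer) = 72.00 mm.

72.00 mm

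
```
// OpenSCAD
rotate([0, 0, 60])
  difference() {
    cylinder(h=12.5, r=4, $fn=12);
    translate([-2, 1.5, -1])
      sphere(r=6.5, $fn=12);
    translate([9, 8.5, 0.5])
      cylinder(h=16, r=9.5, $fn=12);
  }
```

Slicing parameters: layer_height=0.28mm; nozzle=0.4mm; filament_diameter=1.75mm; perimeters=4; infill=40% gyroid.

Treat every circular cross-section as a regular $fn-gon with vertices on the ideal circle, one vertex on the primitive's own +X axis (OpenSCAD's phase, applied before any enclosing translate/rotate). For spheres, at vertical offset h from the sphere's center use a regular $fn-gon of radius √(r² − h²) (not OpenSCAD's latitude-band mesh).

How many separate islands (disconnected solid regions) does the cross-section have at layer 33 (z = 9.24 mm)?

1

At z = 9.24 mm: the r=4 cylinder gives a regular 12-gon of circumradius 4 (constant along its height); the sphere at (-2, 1.5) is absent (|z−center|=10.240 > r=6.5); the r=9.5 cylinder at (9, 8.5) gives a regular 12-gon of circumradius 9.5 (constant along its height); Taking the first minus the rest: starting from the r=4 cylinder, the r=9.5 cylinder at (9, 8.5) partially overlaps it — only the 2.14 mm² overlap (of its 270.75 mm²) is removed, clipping the outline — 1 connected region; (rotated 60° about Z; rotation is an isometry so areas/perimeters/island counts are preserved). Overall, the cross-section is a single solid region. Island count = 1.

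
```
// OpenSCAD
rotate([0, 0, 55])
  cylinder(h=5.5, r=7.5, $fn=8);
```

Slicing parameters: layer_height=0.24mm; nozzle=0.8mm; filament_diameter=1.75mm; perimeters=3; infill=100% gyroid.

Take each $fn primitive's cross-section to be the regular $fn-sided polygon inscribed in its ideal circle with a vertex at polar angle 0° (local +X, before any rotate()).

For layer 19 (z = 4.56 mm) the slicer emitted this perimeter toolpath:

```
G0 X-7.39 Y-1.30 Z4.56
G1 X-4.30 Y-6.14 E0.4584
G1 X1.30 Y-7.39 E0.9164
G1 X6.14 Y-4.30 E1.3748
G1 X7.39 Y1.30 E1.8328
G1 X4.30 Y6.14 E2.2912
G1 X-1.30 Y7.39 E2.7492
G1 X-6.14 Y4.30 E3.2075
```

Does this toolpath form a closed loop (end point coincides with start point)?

no

Start point (G0): (-7.39, -1.30). End point (last G1): the path does not return to the start — open.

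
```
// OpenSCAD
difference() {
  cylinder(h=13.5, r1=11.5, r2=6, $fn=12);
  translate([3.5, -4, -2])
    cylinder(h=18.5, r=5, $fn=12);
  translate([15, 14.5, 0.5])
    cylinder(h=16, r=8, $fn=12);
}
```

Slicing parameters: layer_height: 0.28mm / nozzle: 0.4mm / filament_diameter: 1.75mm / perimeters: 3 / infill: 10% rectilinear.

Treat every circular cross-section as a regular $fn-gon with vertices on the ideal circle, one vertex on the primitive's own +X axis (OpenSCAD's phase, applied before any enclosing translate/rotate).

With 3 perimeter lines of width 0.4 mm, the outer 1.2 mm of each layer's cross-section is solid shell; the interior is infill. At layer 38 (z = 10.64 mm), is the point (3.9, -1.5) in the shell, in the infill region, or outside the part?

outside

At z = 10.64 mm: the cone: at t=0.788 of its height the radius interpolates to r₁+(r₂−r₁)t = 7.165, giving a regular 12-gon of that circumradius; the cylinder at (3.5, -4): section is a regular 12-gon, circumradius r=5; the r=8 cylinder at (15, 14.5) contributes a regular 12-gon of circumradius 8; Subtracting the remaining from the first: starting from the cone, the r=5 cylinder at (3.5, -4) partially overlaps it — only the 47.94 mm² overlap (of its 75.00 mm²) is removed, clipping the outline; the r=8 cylinder at (15, 14.5) misses the remaining region (no effect) — 1 connected region. Overall, the cross-section is a single solid region. The nearest boundary edge runs (6.00, 0.33)→(3.50, 1.00); distance from the point to it = 2.31 mm. The point is not inside any of the regions above, so it lies outside the cross-section (2.31 mm from the nearest boundary).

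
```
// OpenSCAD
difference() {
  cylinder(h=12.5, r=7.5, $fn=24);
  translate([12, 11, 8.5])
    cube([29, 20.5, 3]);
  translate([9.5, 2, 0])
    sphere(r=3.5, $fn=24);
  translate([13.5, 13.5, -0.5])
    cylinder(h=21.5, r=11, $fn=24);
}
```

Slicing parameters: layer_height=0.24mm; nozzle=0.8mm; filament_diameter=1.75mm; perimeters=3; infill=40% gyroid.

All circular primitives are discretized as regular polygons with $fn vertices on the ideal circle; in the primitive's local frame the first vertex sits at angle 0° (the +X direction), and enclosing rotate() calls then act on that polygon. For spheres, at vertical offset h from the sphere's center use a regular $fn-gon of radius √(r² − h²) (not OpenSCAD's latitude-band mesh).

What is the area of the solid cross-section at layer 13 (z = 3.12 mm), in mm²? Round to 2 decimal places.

At z = 3.12 mm: the r=7.5 cylinder gives a regular 24-gon of circumradius 7.5 (constant along its height) (area = (24/2)·7.500²·sin(360°/24) = 174.70 mm²); the cube at (12, 11) does not reach this height (z outside [8.5, 11.5]); the r=3.5 sphere at (9.5, 2) slices to a regular 24-gon of circumradius 1.586 (√(r²−h²) with h=3.12 from center) (area = (24/2)·1.586²·sin(360°/24) = 7.81 mm²); the r=11 cylinder at (13.5, 13.5) gives a regular 24-gon of circumradius 11 (constant along its height) (area = (24/2)·11.000²·sin(360°/24) = 375.81 mm²); After the difference (first − rest): starting from the r=7.5 cylinder (174.70 mm²), the r=3.5 sphere at (9.5, 2) misses the remaining region (no effect); the r=11 cylinder at (13.5, 13.5) misses the remaining region (no effect) — area = 174.70 mm². Overall, the cross-section is a single solid region. Net area = 174.70 mm².

174.70 mm²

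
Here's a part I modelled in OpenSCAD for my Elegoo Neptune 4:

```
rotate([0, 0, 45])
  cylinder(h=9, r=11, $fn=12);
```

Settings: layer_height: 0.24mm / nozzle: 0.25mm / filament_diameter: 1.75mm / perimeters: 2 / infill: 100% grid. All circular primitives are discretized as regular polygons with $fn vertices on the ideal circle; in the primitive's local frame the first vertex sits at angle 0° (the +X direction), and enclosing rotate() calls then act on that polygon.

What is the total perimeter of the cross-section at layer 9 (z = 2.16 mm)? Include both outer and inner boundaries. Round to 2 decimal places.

At z = 2.16 mm: the r=11 cylinder contributes a regular 12-gon of circumradius 11 (perimeter = 2·12·11.000·sin(180°/12) = 68.33 mm); (whole slice rotated 45° about Z — lengths, areas and connectivity unchanged). Overall, the cross-section is a single solid region. Total boundary length (outer) = 68.33 mm.

68.33 mm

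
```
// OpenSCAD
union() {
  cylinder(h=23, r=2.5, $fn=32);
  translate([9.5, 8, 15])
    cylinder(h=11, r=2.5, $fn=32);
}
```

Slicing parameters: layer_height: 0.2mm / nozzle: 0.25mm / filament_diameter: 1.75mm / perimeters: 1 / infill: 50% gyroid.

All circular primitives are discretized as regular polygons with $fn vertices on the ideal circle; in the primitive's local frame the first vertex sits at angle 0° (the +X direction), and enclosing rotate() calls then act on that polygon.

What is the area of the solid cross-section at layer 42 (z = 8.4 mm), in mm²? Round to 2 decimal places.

19.51 mm²

At z = 8.4 mm: the cylinder: section is a regular 32-gon, circumradius r=2.5 (area = (32/2)·2.500²·sin(360°/32) = 19.51 mm²); the cylinder at (9.5, 8) is absent (z outside [15, 26]); Merging all regions: only the r=2.5 cylinder is present, so the union is just that shape — area = 19.51 mm². Overall, the cross-section is a single solid region. Net area = 19.51 mm².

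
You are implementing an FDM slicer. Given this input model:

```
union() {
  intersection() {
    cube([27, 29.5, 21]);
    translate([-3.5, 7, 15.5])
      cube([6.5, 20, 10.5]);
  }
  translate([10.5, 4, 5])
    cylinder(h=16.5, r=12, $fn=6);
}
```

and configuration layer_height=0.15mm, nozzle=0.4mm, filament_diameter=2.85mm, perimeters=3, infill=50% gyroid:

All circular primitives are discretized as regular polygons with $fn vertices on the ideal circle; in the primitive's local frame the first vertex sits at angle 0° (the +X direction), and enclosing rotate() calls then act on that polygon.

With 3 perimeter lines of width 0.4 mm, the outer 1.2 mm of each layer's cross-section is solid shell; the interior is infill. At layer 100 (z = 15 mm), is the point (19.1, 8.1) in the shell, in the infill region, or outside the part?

shell

At z = 15 mm: the cube is present — its section is the full 27×29.5 rectangle; the cube at (-3.5, 7) does not reach this height (z outside [15.5, 26]); Keeping only the common overlap: at least one operand is absent at this height, so nothing remains; the r=12 cylinder at (10.5, 4) contributes a regular 6-gon of circumradius 12; Taking the union: only the r=12 cylinder at (10.5, 4) is present, so the union is just that shape — 1 connected region. Overall, the cross-section is a single solid region. The nearest boundary edge runs (22.50, 4.00)→(16.50, 14.39); distance from the point to it = 0.89 mm. The point is inside the cross-section, 0.89 mm from the nearest boundary — within the 1.2 mm shell band (3 × 0.4).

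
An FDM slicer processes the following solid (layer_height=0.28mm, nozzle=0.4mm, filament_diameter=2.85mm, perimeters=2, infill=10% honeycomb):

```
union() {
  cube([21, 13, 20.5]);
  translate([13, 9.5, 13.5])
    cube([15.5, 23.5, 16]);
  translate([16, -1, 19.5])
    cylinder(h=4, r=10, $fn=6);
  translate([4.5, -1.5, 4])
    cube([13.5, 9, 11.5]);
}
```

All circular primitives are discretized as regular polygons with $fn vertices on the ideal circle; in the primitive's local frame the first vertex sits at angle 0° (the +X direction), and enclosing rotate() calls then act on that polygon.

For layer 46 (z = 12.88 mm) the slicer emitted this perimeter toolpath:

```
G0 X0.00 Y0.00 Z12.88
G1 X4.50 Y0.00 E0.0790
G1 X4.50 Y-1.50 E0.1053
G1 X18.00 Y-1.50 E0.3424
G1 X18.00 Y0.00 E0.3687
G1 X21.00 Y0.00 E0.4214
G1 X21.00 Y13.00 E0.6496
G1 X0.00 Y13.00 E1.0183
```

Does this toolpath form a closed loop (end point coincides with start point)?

no

Start point (G0): (0.00, 0.00). End point (last G1): the path does not return to the start — open.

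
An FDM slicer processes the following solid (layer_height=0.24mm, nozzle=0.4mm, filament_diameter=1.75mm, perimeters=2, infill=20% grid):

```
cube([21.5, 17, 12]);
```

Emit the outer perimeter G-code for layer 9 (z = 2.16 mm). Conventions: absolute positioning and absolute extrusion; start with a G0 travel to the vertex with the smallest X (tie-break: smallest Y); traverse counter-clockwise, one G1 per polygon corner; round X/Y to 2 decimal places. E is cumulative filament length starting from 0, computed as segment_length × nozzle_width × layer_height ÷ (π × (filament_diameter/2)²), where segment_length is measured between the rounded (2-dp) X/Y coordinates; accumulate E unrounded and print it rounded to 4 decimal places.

At z = 2.16 mm: the cube (footprint 21.5×17) is included at this height. The outline is a single polygon with 4 vertices. Extrusion per mm of travel: 0.4 × 0.24 / (π × 0.875²) = 0.039912. Accumulating E over each segment gives final E = 3.0732.

G0 X0.00 Y0.00 Z2.16
G1 X21.50 Y0.00 E0.8581
G1 X21.50 Y17.00 E1.5366
G1 X0.00 Y17.00 E2.3947
G1 X0.00 Y0.00 E3.0732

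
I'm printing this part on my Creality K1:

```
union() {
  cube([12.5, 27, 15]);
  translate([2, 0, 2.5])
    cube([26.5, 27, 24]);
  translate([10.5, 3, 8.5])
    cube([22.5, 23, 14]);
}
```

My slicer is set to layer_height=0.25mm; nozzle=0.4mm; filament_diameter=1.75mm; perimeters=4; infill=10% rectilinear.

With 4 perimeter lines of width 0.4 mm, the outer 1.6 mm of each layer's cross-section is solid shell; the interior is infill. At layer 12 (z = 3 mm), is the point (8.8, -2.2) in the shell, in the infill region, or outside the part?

outside

At z = 3 mm: the 12.5×27 cube contributes its full rectangle; the cube at (2, 0) is present — its section is the full 26.5×27 rectangle; the cube at (10.5, 3) is absent (z outside [8.5, 22.5]); Taking the union: the regions partially overlap (shared area 283.50 mm²), so overlapping operands fuse into one piece — 1 connected region. Overall, the cross-section is a single solid region. The nearest boundary edge runs (12.50, 0.00)→(2.00, 0.00); distance from the point to it = 2.20 mm. The point is not inside any of the regions above, so it lies outside the cross-section (2.20 mm from the nearest boundary).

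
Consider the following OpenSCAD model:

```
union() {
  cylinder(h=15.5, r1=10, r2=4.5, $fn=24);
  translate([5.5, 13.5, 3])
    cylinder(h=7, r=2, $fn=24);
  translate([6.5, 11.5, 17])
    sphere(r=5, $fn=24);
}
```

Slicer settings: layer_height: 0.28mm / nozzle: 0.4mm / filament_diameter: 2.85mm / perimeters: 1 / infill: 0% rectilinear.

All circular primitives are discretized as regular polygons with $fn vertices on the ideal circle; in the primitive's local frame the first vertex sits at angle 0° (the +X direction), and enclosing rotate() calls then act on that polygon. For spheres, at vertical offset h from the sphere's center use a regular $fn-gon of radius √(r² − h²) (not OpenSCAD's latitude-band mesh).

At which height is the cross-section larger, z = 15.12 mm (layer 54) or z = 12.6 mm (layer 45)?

layer 54 (z = 15.12 mm)

Layer 54 (z = 15.12): the cone contributes a regular 24-gon of circumradius 4.635 (interpolated between r1=10 and r2=4.5 at t=0.975) (area = (24/2)·4.635²·sin(360°/24) = 66.72 mm²); the cylinder at (5.5, 13.5) is not intersected at this z (z outside [3, 10]); the r=5 sphere at (6.5, 11.5) slices to a regular 24-gon of circumradius 4.633 (√(r²−h²) with h=1.88 from center) (area = (24/2)·4.633²·sin(360°/24) = 66.67 mm²); Taking the union: the 2 present regions are separate (no shared area or edge), so areas and boundary lengths simply add and each stays a separate island — area = 133.39 mm². So its area = 133.39 mm². Layer 45 (z = 12.6): the cone (r1=10→r2=4.5) has section circumradius 5.529 here — a regular 24-gon (area = (24/2)·5.529²·sin(360°/24) = 94.95 mm²); the cylinder at (5.5, 13.5) does not reach this height (z outside [3, 10]); the r=5 sphere at (6.5, 11.5) slices to a regular 24-gon of circumradius 2.375 (√(r²−h²) with h=4.4 from center) (area = (24/2)·2.375²·sin(360°/24) = 17.52 mm²); Merging all regions: the 2 present regions are separate (no shared area or edge), so areas and boundary lengths simply add and each stays a separate island — area = 112.46 mm². So its area = 112.46 mm². Layer 54 is larger (133.39 vs 112.46 mm²).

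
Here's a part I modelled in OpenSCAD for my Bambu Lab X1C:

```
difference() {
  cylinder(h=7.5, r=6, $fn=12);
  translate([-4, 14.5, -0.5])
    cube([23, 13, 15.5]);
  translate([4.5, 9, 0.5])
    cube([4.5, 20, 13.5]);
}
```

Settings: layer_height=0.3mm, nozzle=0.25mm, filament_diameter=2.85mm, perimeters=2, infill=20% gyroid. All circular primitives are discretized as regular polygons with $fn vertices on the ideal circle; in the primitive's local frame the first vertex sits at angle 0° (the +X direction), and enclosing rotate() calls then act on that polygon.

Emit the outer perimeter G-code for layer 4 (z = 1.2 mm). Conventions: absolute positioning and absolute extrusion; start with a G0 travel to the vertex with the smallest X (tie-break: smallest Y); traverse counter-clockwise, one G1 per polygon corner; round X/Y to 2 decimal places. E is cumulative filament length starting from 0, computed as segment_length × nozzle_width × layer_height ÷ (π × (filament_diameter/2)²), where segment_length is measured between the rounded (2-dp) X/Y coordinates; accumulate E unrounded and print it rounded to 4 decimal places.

At z = 1.2 mm: the cylinder: section is a regular 12-gon, circumradius r=6; the 23×13 cube at (-4, 14.5) contributes its full rectangle; the cube at (4.5, 9) (footprint 4.5×20) is included at this height; After the difference (first − rest): starting from the r=6 cylinder, the 23×13 cube at (-4, 14.5) misses the remaining region (no effect); the 4.5×20 cube at (4.5, 9) misses the remaining region (no effect) — 1 connected region. The outline is a single polygon with 12 vertices. Extrusion per mm of travel: 0.25 × 0.3 / (π × 1.425²) = 0.011757. Accumulating E over each segment gives final E = 0.4383.

G0 X-6.00 Y0.00 Z1.20
G1 X-5.20 Y-3.00 E0.0365
G1 X-3.00 Y-5.20 E0.0731
G1 X0.00 Y-6.00 E0.1096
G1 X3.00 Y-5.20 E0.1461
G1 X5.20 Y-3.00 E0.1827
G1 X6.00 Y0.00 E0.2192
G1 X5.20 Y3.00 E0.2557
G1 X3.00 Y5.20 E0.2922
G1 X0.00 Y6.00 E0.3287
G1 X-3.00 Y5.20 E0.3652
G1 X-5.20 Y3.00 E0.4018
G1 X-6.00 Y0.00 E0.4383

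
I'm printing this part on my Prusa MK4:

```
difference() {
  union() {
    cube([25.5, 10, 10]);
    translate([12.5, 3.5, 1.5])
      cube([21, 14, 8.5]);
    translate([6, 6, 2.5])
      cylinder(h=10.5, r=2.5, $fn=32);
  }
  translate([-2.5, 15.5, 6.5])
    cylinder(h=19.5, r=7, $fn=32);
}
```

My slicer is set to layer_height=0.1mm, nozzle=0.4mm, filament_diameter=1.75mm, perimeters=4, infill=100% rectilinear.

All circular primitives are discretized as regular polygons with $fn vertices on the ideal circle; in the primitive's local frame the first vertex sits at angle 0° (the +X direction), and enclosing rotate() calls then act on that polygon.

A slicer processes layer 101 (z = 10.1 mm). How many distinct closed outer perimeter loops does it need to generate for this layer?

1

At z = 10.1 mm: the cube is absent (z outside [0, 10]); the cube at (12.5, 3.5) does not reach this height (z outside [1.5, 10]); the r=2.5 cylinder at (6, 6) contributes a regular 32-gon of circumradius 2.5; Taking the union: only the r=2.5 cylinder at (6, 6) is present, so the union is just that shape — 1 connected region; the r=7 cylinder at (-2.5, 15.5) contributes a regular 32-gon of circumradius 7; Taking the first minus the rest: starting from the result so far, the r=7 cylinder at (-2.5, 15.5) misses the remaining region (no effect) — 1 connected region. The result has 1 disconnected region.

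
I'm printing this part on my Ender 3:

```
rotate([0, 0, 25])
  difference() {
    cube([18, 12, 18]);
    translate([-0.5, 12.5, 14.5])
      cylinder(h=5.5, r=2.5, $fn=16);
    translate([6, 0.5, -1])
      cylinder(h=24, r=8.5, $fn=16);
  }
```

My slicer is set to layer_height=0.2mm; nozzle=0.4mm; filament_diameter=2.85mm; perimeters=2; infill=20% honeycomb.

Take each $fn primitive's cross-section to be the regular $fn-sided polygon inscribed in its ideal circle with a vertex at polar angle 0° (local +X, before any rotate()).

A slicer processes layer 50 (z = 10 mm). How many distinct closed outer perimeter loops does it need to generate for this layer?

1

At z = 10 mm: the cube (footprint 18×12) is included at this height; the cylinder at (-0.5, 12.5) is absent (z outside [14.5, 20]); the cylinder at (6, 0.5): section is a regular 16-gon, circumradius r=8.5; Subtracting the remaining from the first: starting from the 18×12 cube, the r=8.5 cylinder at (6, 0.5) partially overlaps it — only the 108.17 mm² overlap (of its 221.19 mm²) is removed, clipping the outline — 1 connected region; (rotated 25° about Z; rotation is an isometry so areas/perimeters/island counts are preserved). The result has 1 disconnected region.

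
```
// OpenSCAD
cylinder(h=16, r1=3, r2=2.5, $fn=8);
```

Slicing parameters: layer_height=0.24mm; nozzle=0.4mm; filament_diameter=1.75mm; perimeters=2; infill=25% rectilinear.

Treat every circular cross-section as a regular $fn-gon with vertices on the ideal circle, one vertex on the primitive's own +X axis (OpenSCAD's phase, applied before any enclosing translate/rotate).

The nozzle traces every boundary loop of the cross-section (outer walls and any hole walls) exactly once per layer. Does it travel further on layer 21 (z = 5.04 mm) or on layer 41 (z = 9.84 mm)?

layer 21 (z = 5.04 mm)

Layer 21 (z = 5.04): the cone contributes a regular 8-gon of circumradius 2.842 (interpolated between r1=3 and r2=2.5 at t=0.315) (perimeter = 2·8·2.842·sin(180°/8) = 17.40 mm). So its perimeter = 17.40 mm. Layer 41 (z = 9.84): the cone (r1=3→r2=2.5) has section circumradius 2.692 here — a regular 8-gon (perimeter = 2·8·2.692·sin(180°/8) = 16.49 mm). So its perimeter = 16.49 mm. Layer 21 is larger (17.40 vs 16.49 mm).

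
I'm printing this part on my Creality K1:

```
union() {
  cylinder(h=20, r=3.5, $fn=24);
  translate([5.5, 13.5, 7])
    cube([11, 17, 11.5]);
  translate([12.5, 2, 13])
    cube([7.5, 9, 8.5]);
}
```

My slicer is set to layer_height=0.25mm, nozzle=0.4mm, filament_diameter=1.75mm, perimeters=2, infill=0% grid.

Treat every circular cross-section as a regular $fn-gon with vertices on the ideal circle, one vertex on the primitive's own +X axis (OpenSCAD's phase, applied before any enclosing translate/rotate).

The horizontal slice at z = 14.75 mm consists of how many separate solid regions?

3

At z = 14.75 mm: the r=3.5 cylinder gives a regular 24-gon of circumradius 3.5 (constant along its height); the 11×17 cube at (5.5, 13.5) contributes its full rectangle; the 7.5×9 cube at (12.5, 2) contributes its full rectangle; Merging all regions: the 3 present regions are separate (no shared area or edge), so areas and boundary lengths simply add and each stays a separate island — 3 connected regions. The result has 3 disconnected regions.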